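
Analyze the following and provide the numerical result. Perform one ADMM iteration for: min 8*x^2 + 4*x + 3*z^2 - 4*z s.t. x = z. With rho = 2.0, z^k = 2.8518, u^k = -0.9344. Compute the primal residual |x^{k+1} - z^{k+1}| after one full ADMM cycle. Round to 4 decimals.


ADMM iteration with rho = 2.0, z^k = 2.8518, u^k = -0.9344
Step 1: x-update.
Minimize 8*x^2 + 4*x + (2.0/2)*(x - 2.8518 - 0.9344)^2
FOC: (2*8 + 2.0)*x = -4 + 2.0*(2.8518 + 0.9344)
x^{k+1} = 0.1985
Step 2: z-update.
Minimize 3*z^2 - 4*z + (2.0/2)*(0.1985 - z - 0.9344)^2
FOC: (2*3 + 2.0)*z = 4 + 2.0*(0.1985 - 0.9344)
z^{k+1} = 0.316
Step 3: u-update.
u^{k+1} = -0.9344 + 0.1985 - 0.316 = -1.052
Step 4: Primal residual = |0.1985 - 0.316| = 0.1176


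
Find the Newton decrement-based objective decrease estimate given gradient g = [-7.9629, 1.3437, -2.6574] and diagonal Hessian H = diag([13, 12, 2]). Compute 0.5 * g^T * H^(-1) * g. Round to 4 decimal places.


Step 1: H is diagonal, so H^(-1) * g = [-0.6125, 0.112, -1.3287].
Step 2: g^T H^(-1) g = sum_i g_i^2 / H_ii
  = (-7.9629)^2/13 + (1.3437)^2/12 + (-2.6574)^2/2
  = 4.8775 + 0.1505 + 3.5309 = 8.5589
Step 3: Objective decrease = 0.5 * g^T H^(-1) g = 4.2794


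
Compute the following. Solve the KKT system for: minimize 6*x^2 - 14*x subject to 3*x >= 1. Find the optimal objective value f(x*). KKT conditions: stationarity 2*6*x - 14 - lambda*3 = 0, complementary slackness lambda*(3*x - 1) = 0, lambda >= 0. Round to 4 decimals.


Step 1: Try lambda = 0 (constraint inactive).
Stationarity: 2*6*x - 14 = 0
x* = 14/(2*6) = 7/6 = 1.1667 (rounded; the exact value 7/6 is used below)
Check constraint: 3*1.1667 = 3.5001 >= 1 -- satisfied.
Step 2: Compute optimal value.
f(x*) = 6*(7/6)^2 - 14*(7/6) = -8.1667


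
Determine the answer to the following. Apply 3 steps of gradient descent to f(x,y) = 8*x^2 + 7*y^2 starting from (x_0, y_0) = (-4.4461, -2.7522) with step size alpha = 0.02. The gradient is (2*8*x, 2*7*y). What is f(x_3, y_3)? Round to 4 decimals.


Gradient descent on f(x,y) = 8*x^2 + 7*y^2.
Starting point: (-4.4461, -2.7522), alpha = 0.02
Step 1: grad_x = 2*8*-4.4461 = -71.1376, grad_y = 2*7*-2.7522 = -38.5308
  x_1 = -4.4461 - 0.02*-71.1376 = -3.0233
  y_1 = -2.7522 - 0.02*-38.5308 = -1.9816
Step 2: grad_x = 2*8*-3.0233 = -48.3736, grad_y = 2*7*-1.9816 = -27.7422
  x_2 = -3.0233 - 0.02*-48.3736 = -2.0559
  y_2 = -1.9816 - 0.02*-27.7422 = -1.4267
Step 3: grad_x = 2*8*-2.0559 = -32.894, grad_y = 2*7*-1.4267 = -19.9744
  x_3 = -2.0559 - 0.02*-32.894 = -1.398
  y_3 = -1.4267 - 0.02*-19.9744 = -1.0273
f(-1.398, -1.0273) = 8*(-1.398)^2 + 7*(-1.0273)^2 = 23.0219


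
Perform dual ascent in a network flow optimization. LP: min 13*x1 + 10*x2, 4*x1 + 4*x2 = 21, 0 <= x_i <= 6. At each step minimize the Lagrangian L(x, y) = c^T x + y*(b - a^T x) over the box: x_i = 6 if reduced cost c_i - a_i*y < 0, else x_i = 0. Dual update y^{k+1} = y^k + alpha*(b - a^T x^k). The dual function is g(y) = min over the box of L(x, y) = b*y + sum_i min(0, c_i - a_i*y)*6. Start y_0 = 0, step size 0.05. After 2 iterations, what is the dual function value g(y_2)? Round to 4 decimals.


Dual ascent for LP: min 13*x1 + 10*x2, 4*x1 + 4*x2 = 21, 0 <= x_i <= 6
Step 1: y^k = 0.0, reduced costs: (13.0, 10.0)
  x^k = (0.0, 0.0), subgradient = b - a^T x = 21.0
  y^{k+1} = 0.0 + 0.05*21.0 = 1.05
Step 2: y^k = 1.05, reduced costs: (8.8, 5.8)
  x^k = (0.0, 0.0), subgradient = b - a^T x = 21.0
  y^{k+1} = 1.05 + 0.05*21.0 = 2.1
Dual objective at y_2 = 2.1: reduced costs (4.6, 1.6), box minimizer x = (0.0, 0.0)
g(y_2) = b*y + (c1 - a1*y)*x1 + (c2 - a2*y)*x2 = 21*2.1 + 4.6*0.0 + 1.6*0.0 = 44.1 + 0.0 + 0.0 = 44.1


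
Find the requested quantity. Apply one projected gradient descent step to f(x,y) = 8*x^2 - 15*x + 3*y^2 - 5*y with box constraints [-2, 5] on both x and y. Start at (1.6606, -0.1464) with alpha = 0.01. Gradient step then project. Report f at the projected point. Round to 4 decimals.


Step 1: Compute gradient at (1.6606, -0.1464).
grad_x = 2*8*1.6606 - 15 = 11.5696
grad_y = 2*3*-0.1464 - 5 = -5.8784
Step 2: Gradient step.
x_raw = 1.6606 - 0.01*11.5696 = 1.5449
y_raw = -0.1464 - 0.01*-5.8784 = -0.0876
Step 3: Project onto [-2, 5].
x_proj = clip(1.5449) = 1.5449
y_proj = clip(-0.0876) = -0.0876
Step 4: Evaluate f.
f(1.5449, -0.0876) = -3.6186


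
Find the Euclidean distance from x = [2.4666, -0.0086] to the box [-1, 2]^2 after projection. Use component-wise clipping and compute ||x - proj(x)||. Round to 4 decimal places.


Project each component onto [-1, 2].
clip(2.4666) = 2.0, clip(-0.0086) = -0.0086
Projection = [2.0, -0.0086]
Squared diffs: [0.2177, 0.0]
Distance = sqrt(0.2177) = 0.4666


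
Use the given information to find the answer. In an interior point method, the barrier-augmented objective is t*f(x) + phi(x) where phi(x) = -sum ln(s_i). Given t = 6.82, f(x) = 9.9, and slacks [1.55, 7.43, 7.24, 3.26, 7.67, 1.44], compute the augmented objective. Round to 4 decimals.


Step 1: Compute log-barrier.
ln values: [0.4383, 2.0055, 1.9796, 1.1817, 2.0373, 0.3646]
phi = -(0.4383 + 2.0055 + 1.9796 + 1.1817 + 2.0373 + 0.3646) = -8.0071
Step 2: Compute augmented objective.
t*f(x) = 6.82*9.9 = 67.518
Total = 67.518 - 8.0071 = 59.5109


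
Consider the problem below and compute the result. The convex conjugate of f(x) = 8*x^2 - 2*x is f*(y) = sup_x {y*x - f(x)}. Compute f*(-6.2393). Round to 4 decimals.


f*(y) = sup_x {y*x - a*x^2 - b*x} = sup_x {(y-b)*x - a*x^2}
FOC: (y - b) - 2a*x = 0 => x* = (y - b)/(2a)
x* = (-6.2393 + 2)/(2*8) = -0.265
f*(-6.2393) = (y-b)^2/(4a) = (-6.2393 + 2)^2/(4*8)
= 17.9717/32 = 0.5616


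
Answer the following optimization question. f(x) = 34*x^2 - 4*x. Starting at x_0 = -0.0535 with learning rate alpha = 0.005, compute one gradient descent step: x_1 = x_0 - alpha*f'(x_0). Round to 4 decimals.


We compute the gradient at x_0 and apply the update.
f'(x) = 68*x - 4
f'(-0.0535) = 68*-0.0535 - 4 = -7.638
x_1 = -0.0535 - 0.005*-7.638 = -0.0153


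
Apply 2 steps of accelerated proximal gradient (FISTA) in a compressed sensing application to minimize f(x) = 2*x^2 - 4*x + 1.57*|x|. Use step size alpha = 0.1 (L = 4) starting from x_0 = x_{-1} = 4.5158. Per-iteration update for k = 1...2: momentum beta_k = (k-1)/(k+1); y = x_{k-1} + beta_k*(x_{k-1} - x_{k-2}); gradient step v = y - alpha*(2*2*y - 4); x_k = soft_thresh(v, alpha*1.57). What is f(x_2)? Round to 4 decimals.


FISTA on f(x) = 2*x^2 - 4*x + 1.57*|x|
L = 4, alpha = 0.1
Iteration 1: beta = 0.0, y = 4.5158 + 0.0*(4.5158 - 4.5158) = 4.5158
  grad(y) = 14.0632, v = y - alpha*grad = 3.1095
  prox(v) = soft_thresh(3.1095, 0.157) = 2.9525
Iteration 2: beta = 0.3333, y = 2.9525 + 0.3333*(2.9525 - 4.5158) = 2.4314
  grad(y) = 5.7255, v = y - alpha*grad = 1.8588
  prox(v) = soft_thresh(1.8588, 0.157) = 1.7018
f(x_2) = 2*1.7018^2 - 4*1.7018 + 1.57*|1.7018| = 1.657


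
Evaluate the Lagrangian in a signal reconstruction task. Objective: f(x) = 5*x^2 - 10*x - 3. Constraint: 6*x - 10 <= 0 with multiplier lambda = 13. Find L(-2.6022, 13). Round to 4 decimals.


Step 1: Evaluate f(x).
f(-2.6022) = 5*(-2.6022)^2 - 10*(-2.6022) - 3 = 56.8792
Step 2: Evaluate g(x).
g(-2.6022) = 6*-2.6022 - 10 = -25.6132
Step 3: Compute Lagrangian.
L = 56.8792 + 13*-25.6132 = -276.0924


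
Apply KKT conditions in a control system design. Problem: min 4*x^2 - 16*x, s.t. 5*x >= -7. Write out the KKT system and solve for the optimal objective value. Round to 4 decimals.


Step 1: Try lambda = 0 (constraint inactive).
Stationarity: 2*4*x - 16 = 0
x* = 16/(2*4) = 2.0
Check constraint: 5*2.0 = 10.0 >= -7 -- satisfied.
Step 2: Compute optimal value.
f(x*) = 4*2.0^2 - 16*2.0 = -16.0


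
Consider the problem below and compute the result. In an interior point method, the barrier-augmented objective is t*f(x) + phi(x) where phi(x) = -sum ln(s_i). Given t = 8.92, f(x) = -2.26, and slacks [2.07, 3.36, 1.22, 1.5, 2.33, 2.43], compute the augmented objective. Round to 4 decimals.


Step 1: Compute log-barrier.
ln values: [0.7275, 1.2119, 0.1989, 0.4055, 0.8459, 0.8879]
phi = -(0.7275 + 1.2119 + 0.1989 + 0.4055 + 0.8459 + 0.8879) = -4.2776
Step 2: Compute augmented objective.
t*f(x) = 8.92*-2.26 = -20.1592
Total = -20.1592 - 4.2776 = -24.4368


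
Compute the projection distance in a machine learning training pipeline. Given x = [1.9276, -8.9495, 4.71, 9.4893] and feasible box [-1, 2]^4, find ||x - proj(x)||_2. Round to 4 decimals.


Project each component onto [-1, 2].
clip(1.9276) = 1.9276, clip(-8.9495) = -1.0, clip(4.71) = 2.0, clip(9.4893) = 2.0
Projection = [1.9276, -1.0, 2.0, 2.0]
Squared diffs: [0.0, 63.1946, 7.3441, 56.0896]
Distance = sqrt(126.6283) = 11.2529


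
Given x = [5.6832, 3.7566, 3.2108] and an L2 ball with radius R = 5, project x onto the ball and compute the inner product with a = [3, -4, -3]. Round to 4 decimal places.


Step 1: Compute ||x|| (intermediates to 6 decimals).
||x|| = sqrt(5.6832^2 + 3.7566^2 + 3.2108^2) = 7.531271
Step 2: Project.
Since ||x|| > R, scale = R/||x|| = 5/7.531271 = 0.663899, proj(x) = scale * x
proj(x) = [3.773071, 2.494003, 2.131647]
Step 3: Dot product.
a^T * proj(x) = 3*3.773071 - 4*2.494003 - 3*2.131647 = -5.0517


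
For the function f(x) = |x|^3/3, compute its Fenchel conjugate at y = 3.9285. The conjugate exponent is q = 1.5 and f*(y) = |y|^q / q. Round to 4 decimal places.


The conjugate exponent q satisfies 1/p + 1/q = 1.
p = 3, so q = 3/(3 - 1) = 1.5
|y|^q = 3.9285^1.5 = 7.7865
f*(3.9285) = 7.7865 / 1.5 = 5.191


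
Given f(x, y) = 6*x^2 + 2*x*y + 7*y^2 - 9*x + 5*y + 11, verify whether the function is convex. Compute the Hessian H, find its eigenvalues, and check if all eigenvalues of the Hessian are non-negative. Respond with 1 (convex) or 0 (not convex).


The Hessian of f(x,y) = 6*x^2 + 2*x*y + 7*y^2 - 9*x + 5*y + 11 is:
H = [[12, 2], [2, 14]]
Trace = 12 + 14 = 26
Determinant = 12*14 - (2)^2 = 164
Discriminant = (26)^2 - 4*164 = 20.0
Eigenvalues: lambda_1 = 10.7639, lambda_2 = 15.2361
The function is convex.

1


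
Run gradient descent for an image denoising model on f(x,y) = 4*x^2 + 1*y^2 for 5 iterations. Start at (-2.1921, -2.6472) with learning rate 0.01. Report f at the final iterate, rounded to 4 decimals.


Gradient descent on f(x,y) = 4*x^2 + 1*y^2.
Starting point: (-2.1921, -2.6472), alpha = 0.01
Step 1: grad_x = 2*4*-2.1921 = -17.5368, grad_y = 2*1*-2.6472 = -5.2944
  x_1 = -2.1921 - 0.01*-17.5368 = -2.0167
  y_1 = -2.6472 - 0.01*-5.2944 = -2.5943
Step 2: grad_x = 2*4*-2.0167 = -16.1339, grad_y = 2*1*-2.5943 = -5.1885
  x_2 = -2.0167 - 0.01*-16.1339 = -1.8554
  y_2 = -2.5943 - 0.01*-5.1885 = -2.5424
Step 3: grad_x = 2*4*-1.8554 = -14.8431, grad_y = 2*1*-2.5424 = -5.0847
  x_3 = -1.8554 - 0.01*-14.8431 = -1.707
  y_3 = -2.5424 - 0.01*-5.0847 = -2.4915
Step 4: grad_x = 2*4*-1.707 = -13.6557, grad_y = 2*1*-2.4915 = -4.983
  x_4 = -1.707 - 0.01*-13.6557 = -1.5704
  y_4 = -2.4915 - 0.01*-4.983 = -2.4417
Step 5: grad_x = 2*4*-1.5704 = -12.5632, grad_y = 2*1*-2.4417 = -4.8834
  x_5 = -1.5704 - 0.01*-12.5632 = -1.4448
  y_5 = -2.4417 - 0.01*-4.8834 = -2.3929
f(-1.4448, -2.3929) = 4*(-1.4448)^2 + 1*(-2.3929)^2 = 14.0752


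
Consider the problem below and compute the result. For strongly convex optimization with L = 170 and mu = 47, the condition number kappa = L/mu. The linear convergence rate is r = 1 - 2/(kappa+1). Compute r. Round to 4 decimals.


Step 1: Compute the condition number.
kappa = L/mu = 170/47 = 3.617
Step 2: Compute the convergence rate.
r = 1 - 2/(kappa + 1) = 1 - 2*mu/(L + mu) = (L - mu)/(L + mu) = 123/217 = 0.5668


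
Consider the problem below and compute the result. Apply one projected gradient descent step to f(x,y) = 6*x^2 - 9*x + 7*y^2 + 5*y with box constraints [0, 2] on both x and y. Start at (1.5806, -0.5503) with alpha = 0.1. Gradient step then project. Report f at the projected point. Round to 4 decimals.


Step 1: Compute gradient at (1.5806, -0.5503).
grad_x = 2*6*1.5806 - 9 = 9.9672
grad_y = 2*7*-0.5503 + 5 = -2.7042
Step 2: Gradient step.
x_raw = 1.5806 - 0.1*9.9672 = 0.5839
y_raw = -0.5503 - 0.1*-2.7042 = -0.2799
Step 3: Project onto [0, 2].
x_proj = clip(0.5839) = 0.5839
y_proj = clip(-0.2799) = 0.0
Step 4: Evaluate f.
f(0.5839, 0.0) = -3.2094


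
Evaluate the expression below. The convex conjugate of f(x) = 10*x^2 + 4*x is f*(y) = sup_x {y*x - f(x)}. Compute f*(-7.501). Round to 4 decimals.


f*(y) = sup_x {y*x - a*x^2 - b*x} = sup_x {(y-b)*x - a*x^2}
FOC: (y - b) - 2a*x = 0 => x* = (y - b)/(2a)
x* = (-7.501 - 4)/(2*10) = -0.5751
f*(-7.501) = (y-b)^2/(4a) = (-7.501 - 4)^2/(4*10)
= 132.273/40 = 3.3068


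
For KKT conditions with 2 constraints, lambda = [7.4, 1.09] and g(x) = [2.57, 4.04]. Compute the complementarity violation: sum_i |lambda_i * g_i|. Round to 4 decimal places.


KKT complementary slackness check:
lambda_1 * g_1 = 7.4 * 2.57 = 19.018
lambda_2 * g_2 = 1.09 * 4.04 = 4.4036
Total violation = 19.018 + 4.4036 = 23.4216


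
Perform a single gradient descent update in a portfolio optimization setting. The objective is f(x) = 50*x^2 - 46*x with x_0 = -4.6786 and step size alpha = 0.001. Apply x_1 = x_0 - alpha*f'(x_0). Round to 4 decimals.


We compute the gradient at x_0 and apply the update.
f'(x) = 100*x - 46
f'(-4.6786) = 100*-4.6786 - 46 = -513.86
x_1 = -4.6786 - 0.001*-513.86 = -4.1647


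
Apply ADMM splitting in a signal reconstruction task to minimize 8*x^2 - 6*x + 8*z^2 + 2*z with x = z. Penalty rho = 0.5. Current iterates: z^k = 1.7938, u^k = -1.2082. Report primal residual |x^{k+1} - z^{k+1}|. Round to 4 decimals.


ADMM iteration with rho = 0.5, z^k = 1.7938, u^k = -1.2082
Step 1: x-update.
Minimize 8*x^2 - 6*x + (0.5/2)*(x - 1.7938 - 1.2082)^2
FOC: (2*8 + 0.5)*x = 6 + 0.5*(1.7938 + 1.2082)
x^{k+1} = 0.4546
Step 2: z-update.
Minimize 8*z^2 + 2*z + (0.5/2)*(0.4546 - z - 1.2082)^2
FOC: (2*8 + 0.5)*z = -2 + 0.5*(0.4546 - 1.2082)
z^{k+1} = -0.144
Step 3: u-update.
u^{k+1} = -1.2082 + 0.4546 + 0.144 = -0.6095
Step 4: Primal residual = |0.4546 + 0.144| = 0.5987


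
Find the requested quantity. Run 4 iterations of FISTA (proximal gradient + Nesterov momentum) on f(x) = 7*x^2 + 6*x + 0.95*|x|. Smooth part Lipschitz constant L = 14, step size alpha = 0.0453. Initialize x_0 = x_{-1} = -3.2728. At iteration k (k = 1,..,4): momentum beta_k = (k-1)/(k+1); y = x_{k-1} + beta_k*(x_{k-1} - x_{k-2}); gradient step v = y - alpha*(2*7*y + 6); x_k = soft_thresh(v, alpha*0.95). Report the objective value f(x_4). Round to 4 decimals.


FISTA on f(x) = 7*x^2 + 6*x + 0.95*|x|
L = 14, alpha = 0.0453
Iteration 1: beta = 0.0, y = -3.2728 + 0.0*(-3.2728 + 3.2728) = -3.2728
  grad(y) = -39.8192, v = y - alpha*grad = -1.469
  prox(v) = soft_thresh(-1.469, 0.043) = -1.426
Iteration 2: beta = 0.3333, y = -1.426 + 0.3333*(-1.426 + 3.2728) = -0.8103
  grad(y) = -5.3448, v = y - alpha*grad = -0.5682
  prox(v) = soft_thresh(-0.5682, 0.043) = -0.5252
Iteration 3: beta = 0.5, y = -0.5252 + 0.5*(-0.5252 + 1.426) = -0.0748
  grad(y) = 4.9527, v = y - alpha*grad = -0.2992
  prox(v) = soft_thresh(-0.2992, 0.043) = -0.2561
Iteration 4: beta = 0.6, y = -0.2561 + 0.6*(-0.2561 + 0.5252) = -0.0947
  grad(y) = 4.6743, v = y - alpha*grad = -0.3064
  prox(v) = soft_thresh(-0.3064, 0.043) = -0.2634
f(x_4) = 7*(-0.2634)^2 + 6*(-0.2634) + 0.95*|-0.2634| = -0.8445


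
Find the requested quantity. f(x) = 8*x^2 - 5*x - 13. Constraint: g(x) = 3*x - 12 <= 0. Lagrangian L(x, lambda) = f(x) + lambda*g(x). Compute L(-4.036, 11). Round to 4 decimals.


Step 1: Evaluate f(x).
f(-4.036) = 8*(-4.036)^2 - 5*(-4.036) - 13 = 137.4944
Step 2: Evaluate g(x).
g(-4.036) = 3*-4.036 - 12 = -24.108
Step 3: Compute Lagrangian.
L = 137.4944 + 11*-24.108 = -127.6936


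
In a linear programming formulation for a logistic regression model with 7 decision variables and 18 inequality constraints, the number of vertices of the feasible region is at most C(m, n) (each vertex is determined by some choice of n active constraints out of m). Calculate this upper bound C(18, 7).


Each vertex corresponds to some choice of n active constraints out of m, so the number of vertices is at most C(m, n) = m! / (n!(m-n)!).
m = 18, n = 7
Numerator: 18 * 17 * 16 * 15 * 14 * 13 * 12
Denominator: 7! = 5040
C(18, 7) = 31824


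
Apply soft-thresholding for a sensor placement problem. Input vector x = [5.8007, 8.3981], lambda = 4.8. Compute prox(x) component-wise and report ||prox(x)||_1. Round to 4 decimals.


Soft-thresholding with lambda = 4.8:
prox(5.8007) = sign(5.8007)*max(|5.8007| - 4.8, 0) = 1.0007
prox(8.3981) = sign(8.3981)*max(|8.3981| - 4.8, 0) = 3.5981
prox(x) = [1.0007, 3.5981]
||prox(x)||_1 = 1.0007 + 3.5981 = 4.5988


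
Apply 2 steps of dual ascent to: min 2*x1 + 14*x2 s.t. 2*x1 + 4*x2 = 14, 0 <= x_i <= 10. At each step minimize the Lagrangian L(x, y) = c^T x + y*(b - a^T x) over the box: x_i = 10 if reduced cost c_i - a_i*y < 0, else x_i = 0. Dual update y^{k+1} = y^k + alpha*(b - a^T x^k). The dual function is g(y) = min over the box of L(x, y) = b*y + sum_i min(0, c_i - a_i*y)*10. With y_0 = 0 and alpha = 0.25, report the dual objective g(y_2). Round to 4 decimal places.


Dual ascent for LP: min 2*x1 + 14*x2, 2*x1 + 4*x2 = 14, 0 <= x_i <= 10
Step 1: y^k = 0.0, reduced costs: (2.0, 14.0)
  x^k = (0.0, 0.0), subgradient = b - a^T x = 14.0
  y^{k+1} = 0.0 + 0.25*14.0 = 3.5
Step 2: y^k = 3.5, reduced costs: (-5.0, 0.0)
  x^k = (10.0, 0.0), subgradient = b - a^T x = -6.0
  y^{k+1} = 3.5 + 0.25*-6.0 = 2.0
Dual objective at y_2 = 2.0: reduced costs (-2.0, 6.0), box minimizer x = (10.0, 0.0)
g(y_2) = b*y + (c1 - a1*y)*x1 + (c2 - a2*y)*x2 = 14*2.0 + (-2.0)*10.0 + 6.0*0.0 = 28.0 - 20.0 + 0.0 = 8.0


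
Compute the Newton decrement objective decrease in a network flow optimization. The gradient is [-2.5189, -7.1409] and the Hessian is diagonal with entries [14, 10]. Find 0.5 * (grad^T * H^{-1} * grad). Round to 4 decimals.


Step 1: H is diagonal, so H^(-1) * g = [-0.1799, -0.7141].
Step 2: g^T H^(-1) g = sum_i g_i^2 / H_ii
  = (-2.5189)^2/14 + (-7.1409)^2/10
  = 0.4532 + 5.0992 = 5.5524
Step 3: Objective decrease = 0.5 * g^T H^(-1) g = 2.7762


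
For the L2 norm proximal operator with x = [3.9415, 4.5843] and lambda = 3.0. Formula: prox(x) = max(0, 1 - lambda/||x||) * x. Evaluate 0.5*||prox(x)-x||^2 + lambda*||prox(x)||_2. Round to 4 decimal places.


Step 1: Compute ||x||.
||x|| = 6.0458
Step 2: Compute scaling factor.
scale = max(0, 1 - 3.0/6.0458) = 0.5038
Step 3: prox(x) = [1.9857, 2.3095]
||prox(x)|| = 3.0458
Step 4: Proximal objective.
0.5*||prox-x||^2 = 4.5
lambda*||prox|| = 9.1374
Total = 13.6373


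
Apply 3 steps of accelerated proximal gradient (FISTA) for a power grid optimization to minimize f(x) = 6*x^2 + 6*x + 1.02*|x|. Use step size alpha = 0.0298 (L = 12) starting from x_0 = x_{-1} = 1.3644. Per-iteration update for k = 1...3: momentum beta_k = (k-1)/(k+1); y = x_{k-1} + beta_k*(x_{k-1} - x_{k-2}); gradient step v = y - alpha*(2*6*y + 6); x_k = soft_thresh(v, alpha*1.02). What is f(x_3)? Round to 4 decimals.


FISTA on f(x) = 6*x^2 + 6*x + 1.02*|x|
L = 12, alpha = 0.0298
Iteration 1: beta = 0.0, y = 1.3644 + 0.0*(1.3644 - 1.3644) = 1.3644
  grad(y) = 22.3728, v = y - alpha*grad = 0.6977
  prox(v) = soft_thresh(0.6977, 0.0304) = 0.6673
Iteration 2: beta = 0.3333, y = 0.6673 + 0.3333*(0.6673 - 1.3644) = 0.4349
  grad(y) = 11.2191, v = y - alpha*grad = 0.1006
  prox(v) = soft_thresh(0.1006, 0.0304) = 0.0702
Iteration 3: beta = 0.5, y = 0.0702 + 0.5*(0.0702 - 0.6673) = -0.2283
  grad(y) = 3.2598, v = y - alpha*grad = -0.3255
  prox(v) = soft_thresh(-0.3255, 0.0304) = -0.2951
f(x_3) = 6*(-0.2951)^2 + 6*(-0.2951) + 1.02*|-0.2951| = -0.9471


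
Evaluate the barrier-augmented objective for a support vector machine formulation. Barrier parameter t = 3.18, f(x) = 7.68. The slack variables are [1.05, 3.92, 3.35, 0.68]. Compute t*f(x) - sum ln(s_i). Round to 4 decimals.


Step 1: Compute log-barrier.
ln values: [0.0488, 1.3661, 1.209, -0.3857]
phi = -(0.0488 + 1.3661 + 1.209 - 0.3857) = -2.2382
Step 2: Compute augmented objective.
t*f(x) = 3.18*7.68 = 24.4224
Total = 24.4224 - 2.2382 = 22.1842


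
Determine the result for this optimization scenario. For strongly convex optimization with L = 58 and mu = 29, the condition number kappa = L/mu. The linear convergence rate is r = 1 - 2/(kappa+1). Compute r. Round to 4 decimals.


Step 1: Compute the condition number.
kappa = L/mu = 58/29 = 2.0
Step 2: Compute the convergence rate.
r = 1 - 2/(kappa + 1) = 1 - 2*mu/(L + mu) = (L - mu)/(L + mu) = 29/87 = 0.3333


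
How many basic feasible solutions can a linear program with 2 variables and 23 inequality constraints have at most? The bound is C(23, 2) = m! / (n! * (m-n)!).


Each vertex corresponds to some choice of n active constraints out of m, so the number of vertices is at most C(m, n) = m! / (n!(m-n)!).
m = 23, n = 2
Numerator: 23 * 22
Denominator: 2! = 2
C(23, 2) = 253


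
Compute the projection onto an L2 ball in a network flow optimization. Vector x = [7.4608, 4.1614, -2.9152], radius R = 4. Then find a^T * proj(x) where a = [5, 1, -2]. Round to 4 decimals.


Step 1: Compute ||x|| (intermediates to 6 decimals).
||x|| = sqrt(7.4608^2 + 4.1614^2 + (-2.9152)^2) = 9.026582
Step 2: Project.
Since ||x|| > R, scale = R/||x|| = 4/9.026582 = 0.443136, proj(x) = scale * x
proj(x) = [3.306149, 1.844066, -1.29183]
Step 3: Dot product.
a^T * proj(x) = 5*3.306149 + 1*1.844066 - 2*(-1.29183) = 20.9585


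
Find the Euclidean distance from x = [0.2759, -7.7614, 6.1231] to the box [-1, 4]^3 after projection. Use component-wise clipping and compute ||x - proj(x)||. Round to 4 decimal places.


Project each component onto [-1, 4].
clip(0.2759) = 0.2759, clip(-7.7614) = -1.0, clip(6.1231) = 4.0
Projection = [0.2759, -1.0, 4.0]
Squared diffs: [0.0, 45.7165, 4.5076]
Distance = sqrt(50.2241) = 7.0869


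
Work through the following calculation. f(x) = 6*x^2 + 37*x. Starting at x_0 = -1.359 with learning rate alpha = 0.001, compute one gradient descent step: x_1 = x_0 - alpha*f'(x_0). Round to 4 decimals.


We compute the gradient at x_0 and apply the update.
f'(x) = 12*x + 37
f'(-1.359) = 12*-1.359 + 37 = 20.692
x_1 = -1.359 - 0.001*20.692 = -1.3797


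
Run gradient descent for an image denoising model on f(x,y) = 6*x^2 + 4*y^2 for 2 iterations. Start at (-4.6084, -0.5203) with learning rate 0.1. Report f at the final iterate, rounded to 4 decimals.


Gradient descent on f(x,y) = 6*x^2 + 4*y^2.
Starting point: (-4.6084, -0.5203), alpha = 0.1
Step 1: grad_x = 2*6*-4.6084 = -55.3008, grad_y = 2*4*-0.5203 = -4.1624
  x_1 = -4.6084 - 0.1*-55.3008 = 0.9217
  y_1 = -0.5203 - 0.1*-4.1624 = -0.1041
Step 2: grad_x = 2*6*0.9217 = 11.0602, grad_y = 2*4*-0.1041 = -0.8325
  x_2 = 0.9217 - 0.1*11.0602 = -0.1843
  y_2 = -0.1041 - 0.1*-0.8325 = -0.0208
f(-0.1843, -0.0208) = 6*(-0.1843)^2 + 4*(-0.0208)^2 = 0.2056


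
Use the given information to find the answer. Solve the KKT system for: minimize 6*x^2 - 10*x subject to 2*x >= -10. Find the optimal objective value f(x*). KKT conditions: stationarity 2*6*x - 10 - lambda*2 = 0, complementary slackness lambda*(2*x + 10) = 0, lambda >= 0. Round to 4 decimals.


Step 1: Try lambda = 0 (constraint inactive).
Stationarity: 2*6*x - 10 = 0
x* = 10/(2*6) = 5/6 = 0.8333 (rounded; the exact value 5/6 is used below)
Check constraint: 2*0.8333 = 1.6666 >= -10 -- satisfied.
Step 2: Compute optimal value.
f(x*) = 6*(5/6)^2 - 10*(5/6) = -4.1667


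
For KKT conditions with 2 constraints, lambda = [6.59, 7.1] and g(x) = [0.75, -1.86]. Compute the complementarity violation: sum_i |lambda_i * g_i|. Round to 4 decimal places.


KKT complementary slackness check:
lambda_1 * g_1 = 6.59 * 0.75 = 4.9425
lambda_2 * g_2 = 7.1 * -1.86 = -13.206
Total violation = 4.9425 + 13.206 = 18.1485


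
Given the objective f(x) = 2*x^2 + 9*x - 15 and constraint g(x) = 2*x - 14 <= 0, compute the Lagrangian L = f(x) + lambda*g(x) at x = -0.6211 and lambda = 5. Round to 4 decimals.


Step 1: Evaluate f(x).
f(-0.6211) = 2*(-0.6211)^2 + 9*(-0.6211) - 15 = -19.8184
Step 2: Evaluate g(x).
g(-0.6211) = 2*-0.6211 - 14 = -15.2422
Step 3: Compute Lagrangian.
L = -19.8184 + 5*-15.2422 = -96.0294


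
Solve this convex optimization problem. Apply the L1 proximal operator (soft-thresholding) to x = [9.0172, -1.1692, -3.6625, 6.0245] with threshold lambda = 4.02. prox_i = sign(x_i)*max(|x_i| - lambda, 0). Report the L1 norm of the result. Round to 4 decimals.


Soft-thresholding with lambda = 4.02:
prox(9.0172) = sign(9.0172)*max(|9.0172| - 4.02, 0) = 4.9972
prox(-1.1692) = sign(-1.1692)*max(|-1.1692| - 4.02, 0) = 0.0
prox(-3.6625) = sign(-3.6625)*max(|-3.6625| - 4.02, 0) = 0.0
prox(6.0245) = sign(6.0245)*max(|6.0245| - 4.02, 0) = 2.0045
prox(x) = [4.9972, 0.0, 0.0, 2.0045]
||prox(x)||_1 = 4.9972 + 0.0 + 0.0 + 2.0045 = 7.0017


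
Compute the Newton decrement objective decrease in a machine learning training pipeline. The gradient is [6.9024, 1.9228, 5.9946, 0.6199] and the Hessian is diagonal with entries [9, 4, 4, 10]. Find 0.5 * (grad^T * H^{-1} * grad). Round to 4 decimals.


Step 1: H is diagonal, so H^(-1) * g = [0.7669, 0.4807, 1.4987, 0.062].
Step 2: g^T H^(-1) g = sum_i g_i^2 / H_ii
  = (6.9024)^2/9 + (1.9228)^2/4 + (5.9946)^2/4 + (0.6199)^2/10
  = 5.2937 + 0.9243 + 8.9838 + 0.0384 = 15.2402
Step 3: Objective decrease = 0.5 * g^T H^(-1) g = 7.6201


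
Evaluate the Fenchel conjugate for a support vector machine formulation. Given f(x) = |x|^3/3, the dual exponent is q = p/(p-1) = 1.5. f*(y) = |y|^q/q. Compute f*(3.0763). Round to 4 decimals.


The conjugate exponent q satisfies 1/p + 1/q = 1.
p = 3, so q = 3/(3 - 1) = 1.5
|y|^q = 3.0763^1.5 = 5.3956
f*(3.0763) = 5.3956 / 1.5 = 3.5971


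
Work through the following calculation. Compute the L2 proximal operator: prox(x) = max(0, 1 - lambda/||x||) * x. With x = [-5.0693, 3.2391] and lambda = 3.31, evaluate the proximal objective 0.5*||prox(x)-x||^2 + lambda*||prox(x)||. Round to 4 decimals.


Step 1: Compute ||x||.
||x|| = 6.0158
Step 2: Compute scaling factor.
scale = max(0, 1 - 3.31/6.0158) = 0.4498
Step 3: prox(x) = [-2.2801, 1.4569]
||prox(x)|| = 2.7058
Step 4: Proximal objective.
0.5*||prox-x||^2 = 5.4781
lambda*||prox|| = 8.9562
Total = 14.4342


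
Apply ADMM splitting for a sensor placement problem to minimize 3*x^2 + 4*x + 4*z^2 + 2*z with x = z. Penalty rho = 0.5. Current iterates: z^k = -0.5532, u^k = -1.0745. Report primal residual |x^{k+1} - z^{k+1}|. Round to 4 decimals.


ADMM iteration with rho = 0.5, z^k = -0.5532, u^k = -1.0745
Step 1: x-update.
Minimize 3*x^2 + 4*x + (0.5/2)*(x + 0.5532 - 1.0745)^2
FOC: (2*3 + 0.5)*x = -4 + 0.5*(-0.5532 + 1.0745)
x^{k+1} = -0.5753
Step 2: z-update.
Minimize 4*z^2 + 2*z + (0.5/2)*(-0.5753 - z - 1.0745)^2
FOC: (2*4 + 0.5)*z = -2 + 0.5*(-0.5753 - 1.0745)
z^{k+1} = -0.3323
Step 3: u-update.
u^{k+1} = -1.0745 - 0.5753 + 0.3323 = -1.3174
Step 4: Primal residual = |-0.5753 + 0.3323| = 0.2429


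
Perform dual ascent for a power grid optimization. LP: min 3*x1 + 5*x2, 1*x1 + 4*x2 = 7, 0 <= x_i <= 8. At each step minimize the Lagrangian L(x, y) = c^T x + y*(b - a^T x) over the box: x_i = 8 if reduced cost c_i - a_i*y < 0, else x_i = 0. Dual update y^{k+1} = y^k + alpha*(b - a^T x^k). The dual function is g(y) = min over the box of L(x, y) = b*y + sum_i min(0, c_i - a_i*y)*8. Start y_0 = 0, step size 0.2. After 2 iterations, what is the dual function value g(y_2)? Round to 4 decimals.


Dual ascent for LP: min 3*x1 + 5*x2, 1*x1 + 4*x2 = 7, 0 <= x_i <= 8
Step 1: y^k = 0.0, reduced costs: (3.0, 5.0)
  x^k = (0.0, 0.0), subgradient = b - a^T x = 7.0
  y^{k+1} = 0.0 + 0.2*7.0 = 1.4
Step 2: y^k = 1.4, reduced costs: (1.6, -0.6)
  x^k = (0.0, 8.0), subgradient = b - a^T x = -25.0
  y^{k+1} = 1.4 + 0.2*-25.0 = -3.6
Dual objective at y_2 = -3.6: reduced costs (6.6, 19.4), box minimizer x = (0.0, 0.0)
g(y_2) = b*y + (c1 - a1*y)*x1 + (c2 - a2*y)*x2 = 7*(-3.6) + 6.6*0.0 + 19.4*0.0 = -25.2 + 0.0 + 0.0 = -25.2


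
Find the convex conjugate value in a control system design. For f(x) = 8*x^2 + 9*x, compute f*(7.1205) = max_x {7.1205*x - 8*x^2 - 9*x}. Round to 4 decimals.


f*(y) = sup_x {y*x - a*x^2 - b*x} = sup_x {(y-b)*x - a*x^2}
FOC: (y - b) - 2a*x = 0 => x* = (y - b)/(2a)
x* = (7.1205 - 9)/(2*8) = -0.1175
f*(7.1205) = (y-b)^2/(4a) = (7.1205 - 9)^2/(4*8)
= 3.5325/32 = 0.1104


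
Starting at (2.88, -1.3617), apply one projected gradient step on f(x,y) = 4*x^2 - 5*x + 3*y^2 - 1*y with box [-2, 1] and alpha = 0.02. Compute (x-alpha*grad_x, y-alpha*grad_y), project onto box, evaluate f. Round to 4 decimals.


Step 1: Compute gradient at (2.88, -1.3617).
grad_x = 2*4*2.88 - 5 = 18.04
grad_y = 2*3*-1.3617 - 1 = -9.1702
Step 2: Gradient step.
x_raw = 2.88 - 0.02*18.04 = 2.5192
y_raw = -1.3617 - 0.02*-9.1702 = -1.1783
Step 3: Project onto [-2, 1].
x_proj = clip(2.5192) = 1.0
y_proj = clip(-1.1783) = -1.1783
Step 4: Evaluate f.
f(1.0, -1.1783) = 4.3434


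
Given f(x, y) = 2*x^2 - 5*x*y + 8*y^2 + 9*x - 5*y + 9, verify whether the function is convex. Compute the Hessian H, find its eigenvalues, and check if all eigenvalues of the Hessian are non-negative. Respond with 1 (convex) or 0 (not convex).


The Hessian of f(x,y) = 2*x^2 - 5*x*y + 8*y^2 + 9*x - 5*y + 9 is:
H = [[4, -5], [-5, 16]]
Trace = 4 + 16 = 20
Determinant = 4*16 - (-5)^2 = 39
Discriminant = (20)^2 - 4*39 = 244.0
Eigenvalues: lambda_1 = 2.1898, lambda_2 = 17.8102
The function is convex.

1


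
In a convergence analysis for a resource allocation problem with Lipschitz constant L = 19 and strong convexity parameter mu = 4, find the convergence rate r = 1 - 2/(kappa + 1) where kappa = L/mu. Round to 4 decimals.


Step 1: Compute the condition number.
kappa = L/mu = 19/4 = 4.75
Step 2: Compute the convergence rate.
r = 1 - 2/(kappa + 1) = 1 - 2*mu/(L + mu) = (L - mu)/(L + mu) = 15/23 = 0.6522


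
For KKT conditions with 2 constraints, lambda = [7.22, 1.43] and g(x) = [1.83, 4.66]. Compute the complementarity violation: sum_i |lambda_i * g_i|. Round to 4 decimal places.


KKT complementary slackness check:
lambda_1 * g_1 = 7.22 * 1.83 = 13.2126
lambda_2 * g_2 = 1.43 * 4.66 = 6.6638
Total violation = 13.2126 + 6.6638 = 19.8764


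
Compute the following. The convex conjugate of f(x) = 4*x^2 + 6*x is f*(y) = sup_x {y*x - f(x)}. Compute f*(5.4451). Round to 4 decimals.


f*(y) = sup_x {y*x - a*x^2 - b*x} = sup_x {(y-b)*x - a*x^2}
FOC: (y - b) - 2a*x = 0 => x* = (y - b)/(2a)
x* = (5.4451 - 6)/(2*4) = -0.0694
f*(5.4451) = (y-b)^2/(4a) = (5.4451 - 6)^2/(4*4)
= 0.3079/16 = 0.0192


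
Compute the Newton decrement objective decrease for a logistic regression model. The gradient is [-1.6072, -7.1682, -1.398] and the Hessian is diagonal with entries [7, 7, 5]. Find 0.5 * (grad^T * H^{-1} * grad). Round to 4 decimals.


Step 1: H is diagonal, so H^(-1) * g = [-0.2296, -1.024, -0.2796].
Step 2: g^T H^(-1) g = sum_i g_i^2 / H_ii
  = (-1.6072)^2/7 + (-7.1682)^2/7 + (-1.398)^2/5
  = 0.369 + 7.3404 + 0.3909 = 8.1003
Step 3: Objective decrease = 0.5 * g^T H^(-1) g = 4.0502


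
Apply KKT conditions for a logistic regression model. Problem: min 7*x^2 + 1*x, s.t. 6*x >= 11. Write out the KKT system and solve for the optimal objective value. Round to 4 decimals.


Step 1: Try lambda = 0 (constraint inactive).
x_unc = -1/(2*7) = -0.0714
Check: 6*-0.0714 = -0.4284 < 11 -- violated!
Step 2: Constraint must be active: 6*x = 11
x* = 11/6 = 1.8333 (rounded; the exact value 11/6 is used below)
lambda = (2*7*(11/6) + 1)/6 = 4.4444
Step 3: Compute optimal value.
f(x*) = 7*(11/6)^2 + 1*(11/6) = 25.3611


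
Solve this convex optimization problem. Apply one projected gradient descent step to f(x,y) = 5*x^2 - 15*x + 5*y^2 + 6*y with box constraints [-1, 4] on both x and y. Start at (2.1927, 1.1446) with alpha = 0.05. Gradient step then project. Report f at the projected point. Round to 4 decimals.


Step 1: Compute gradient at (2.1927, 1.1446).
grad_x = 2*5*2.1927 - 15 = 6.927
grad_y = 2*5*1.1446 + 6 = 17.446
Step 2: Gradient step.
x_raw = 2.1927 - 0.05*6.927 = 1.8464
y_raw = 1.1446 - 0.05*17.446 = 0.2723
Step 3: Project onto [-1, 4].
x_proj = clip(1.8464) = 1.8464
y_proj = clip(0.2723) = 0.2723
Step 4: Evaluate f.
f(1.8464, 0.2723) = -8.6457


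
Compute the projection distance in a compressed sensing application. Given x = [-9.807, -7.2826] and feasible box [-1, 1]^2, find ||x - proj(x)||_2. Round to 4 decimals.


Project each component onto [-1, 1].
clip(-9.807) = -1.0, clip(-7.2826) = -1.0
Projection = [-1.0, -1.0]
Squared diffs: [77.5632, 39.4711]
Distance = sqrt(117.0343) = 10.8182


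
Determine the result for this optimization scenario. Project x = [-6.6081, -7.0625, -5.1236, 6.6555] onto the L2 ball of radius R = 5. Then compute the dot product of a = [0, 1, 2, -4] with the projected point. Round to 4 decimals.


Step 1: Compute ||x|| (intermediates to 6 decimals).
||x|| = sqrt((-6.6081)^2 + (-7.0625)^2 + (-5.1236)^2 + 6.6555^2) = 12.809873
Step 2: Project.
Since ||x|| > R, scale = R/||x|| = 5/12.809873 = 0.390324, proj(x) = scale * x
proj(x) = [-2.5793, -2.756663, -1.999864, 2.597801]
Step 3: Dot product.
a^T * proj(x) = 0*(-2.5793) + 1*(-2.756663) + 2*(-1.999864) - 4*2.597801 = -17.1476


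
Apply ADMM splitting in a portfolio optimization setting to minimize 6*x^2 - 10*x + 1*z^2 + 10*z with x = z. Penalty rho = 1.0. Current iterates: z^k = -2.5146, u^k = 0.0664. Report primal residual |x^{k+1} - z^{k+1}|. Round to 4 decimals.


ADMM iteration with rho = 1.0, z^k = -2.5146, u^k = 0.0664
Step 1: x-update.
Minimize 6*x^2 - 10*x + (1.0/2)*(x + 2.5146 + 0.0664)^2
FOC: (2*6 + 1.0)*x = 10 + 1.0*(-2.5146 - 0.0664)
x^{k+1} = 0.5707
Step 2: z-update.
Minimize 1*z^2 + 10*z + (1.0/2)*(0.5707 - z + 0.0664)^2
FOC: (2*1 + 1.0)*z = -10 + 1.0*(0.5707 + 0.0664)
z^{k+1} = -3.121
Step 3: u-update.
u^{k+1} = 0.0664 + 0.5707 + 3.121 = 3.7581
Step 4: Primal residual = |0.5707 + 3.121| = 3.6917


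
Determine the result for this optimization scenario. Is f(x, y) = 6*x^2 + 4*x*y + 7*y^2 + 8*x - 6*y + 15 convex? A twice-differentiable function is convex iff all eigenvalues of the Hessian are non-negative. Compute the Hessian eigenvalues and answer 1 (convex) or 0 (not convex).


The Hessian of f(x,y) = 6*x^2 + 4*x*y + 7*y^2 + 8*x - 6*y + 15 is:
H = [[12, 4], [4, 14]]
Trace = 12 + 14 = 26
Determinant = 12*14 - (4)^2 = 152
Discriminant = (26)^2 - 4*152 = 68.0
Eigenvalues: lambda_1 = 8.8769, lambda_2 = 17.1231
The function is convex.

1


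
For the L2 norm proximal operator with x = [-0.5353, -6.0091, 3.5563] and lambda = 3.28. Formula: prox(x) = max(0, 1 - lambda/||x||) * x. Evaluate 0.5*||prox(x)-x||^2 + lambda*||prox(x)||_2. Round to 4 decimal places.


Step 1: Compute ||x||.
||x|| = 7.0031
Step 2: Compute scaling factor.
scale = max(0, 1 - 3.28/7.0031) = 0.5316
Step 3: prox(x) = [-0.2846, -3.1946, 1.8907]
||prox(x)|| = 3.7231
Step 4: Proximal objective.
0.5*||prox-x||^2 = 5.3792
lambda*||prox|| = 12.2118
Total = 17.5909


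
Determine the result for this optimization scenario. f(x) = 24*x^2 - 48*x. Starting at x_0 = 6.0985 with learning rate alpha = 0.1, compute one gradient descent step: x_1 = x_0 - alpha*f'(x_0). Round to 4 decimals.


We compute the gradient at x_0 and apply the update.
f'(x) = 48*x - 48
f'(6.0985) = 48*6.0985 - 48 = 244.728
x_1 = 6.0985 - 0.1*244.728 = -18.3743


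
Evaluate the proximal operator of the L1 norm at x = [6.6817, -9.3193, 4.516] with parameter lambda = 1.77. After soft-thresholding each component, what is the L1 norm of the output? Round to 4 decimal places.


Soft-thresholding with lambda = 1.77:
prox(6.6817) = sign(6.6817)*max(|6.6817| - 1.77, 0) = 4.9117
prox(-9.3193) = sign(-9.3193)*max(|-9.3193| - 1.77, 0) = -7.5493
prox(4.516) = sign(4.516)*max(|4.516| - 1.77, 0) = 2.746
prox(x) = [4.9117, -7.5493, 2.746]
||prox(x)||_1 = 4.9117 + 7.5493 + 2.746 = 15.207


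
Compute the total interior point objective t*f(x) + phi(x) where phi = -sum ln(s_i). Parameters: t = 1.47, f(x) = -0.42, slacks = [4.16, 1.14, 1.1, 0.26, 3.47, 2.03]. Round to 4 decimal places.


Step 1: Compute log-barrier.
ln values: [1.4255, 0.131, 0.0953, -1.3471, 1.2442, 0.708]
phi = -(1.4255 + 0.131 + 0.0953 - 1.3471 + 1.2442 + 0.708) = -2.257
Step 2: Compute augmented objective.
t*f(x) = 1.47*-0.42 = -0.6174
Total = -0.6174 - 2.257 = -2.8744


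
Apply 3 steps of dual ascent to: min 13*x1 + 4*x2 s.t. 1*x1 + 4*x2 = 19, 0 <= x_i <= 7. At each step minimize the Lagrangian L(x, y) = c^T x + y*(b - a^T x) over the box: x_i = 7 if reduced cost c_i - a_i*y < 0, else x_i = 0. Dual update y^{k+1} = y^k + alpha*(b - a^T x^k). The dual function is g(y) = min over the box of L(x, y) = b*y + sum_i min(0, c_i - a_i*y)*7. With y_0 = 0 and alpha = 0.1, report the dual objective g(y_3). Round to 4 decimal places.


Dual ascent for LP: min 13*x1 + 4*x2, 1*x1 + 4*x2 = 19, 0 <= x_i <= 7
Step 1: y^k = 0.0, reduced costs: (13.0, 4.0)
  x^k = (0.0, 0.0), subgradient = b - a^T x = 19.0
  y^{k+1} = 0.0 + 0.1*19.0 = 1.9
Step 2: y^k = 1.9, reduced costs: (11.1, -3.6)
  x^k = (0.0, 7.0), subgradient = b - a^T x = -9.0
  y^{k+1} = 1.9 + 0.1*-9.0 = 1.0
Step 3: y^k = 1.0, reduced costs: (12.0, 0.0)
  x^k = (0.0, 0.0), subgradient = b - a^T x = 19.0
  y^{k+1} = 1.0 + 0.1*19.0 = 2.9
Dual objective at y_3 = 2.9: reduced costs (10.1, -7.6), box minimizer x = (0.0, 7.0)
g(y_3) = b*y + (c1 - a1*y)*x1 + (c2 - a2*y)*x2 = 19*2.9 + 10.1*0.0 + (-7.6)*7.0 = 55.1 + 0.0 - 53.2 = 1.9


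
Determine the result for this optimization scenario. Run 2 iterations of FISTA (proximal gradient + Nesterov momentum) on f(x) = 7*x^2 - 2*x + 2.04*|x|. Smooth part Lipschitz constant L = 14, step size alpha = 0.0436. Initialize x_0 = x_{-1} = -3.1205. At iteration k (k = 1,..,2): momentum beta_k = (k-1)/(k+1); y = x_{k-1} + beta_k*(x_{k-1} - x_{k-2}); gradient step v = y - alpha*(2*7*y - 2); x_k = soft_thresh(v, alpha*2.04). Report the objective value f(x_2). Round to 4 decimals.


FISTA on f(x) = 7*x^2 - 2*x + 2.04*|x|
L = 14, alpha = 0.0436
Iteration 1: beta = 0.0, y = -3.1205 + 0.0*(-3.1205 + 3.1205) = -3.1205
  grad(y) = -45.687, v = y - alpha*grad = -1.1285
  prox(v) = soft_thresh(-1.1285, 0.0889) = -1.0396
Iteration 2: beta = 0.3333, y = -1.0396 + 0.3333*(-1.0396 + 3.1205) = -0.346
  grad(y) = -6.8436, v = y - alpha*grad = -0.0476
  prox(v) = soft_thresh(-0.0476, 0.0889) = 0.0
f(x_2) = 7*0.0^2 - 2*0.0 + 2.04*|0.0| = 0.0


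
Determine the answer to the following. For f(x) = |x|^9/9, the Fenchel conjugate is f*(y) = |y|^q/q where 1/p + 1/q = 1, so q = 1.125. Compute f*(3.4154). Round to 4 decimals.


The conjugate exponent q satisfies 1/p + 1/q = 1.
p = 9, so q = 9/(9 - 1) = 1.125
|y|^q = 3.4154^1.125 = 3.9822
f*(3.4154) = 3.9822 / 1.125 = 3.5397


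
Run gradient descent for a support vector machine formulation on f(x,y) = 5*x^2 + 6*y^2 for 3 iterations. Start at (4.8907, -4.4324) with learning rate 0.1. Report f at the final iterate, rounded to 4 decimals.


Gradient descent on f(x,y) = 5*x^2 + 6*y^2.
Starting point: (4.8907, -4.4324), alpha = 0.1
Step 1: grad_x = 2*5*4.8907 = 48.907, grad_y = 2*6*-4.4324 = -53.1888
  x_1 = 4.8907 - 0.1*48.907 = 0.0
  y_1 = -4.4324 - 0.1*-53.1888 = 0.8865
Step 2: grad_x = 2*5*0.0 = 0.0, grad_y = 2*6*0.8865 = 10.6378
  x_2 = 0.0 - 0.1*0.0 = 0.0
  y_2 = 0.8865 - 0.1*10.6378 = -0.1773
Step 3: grad_x = 2*5*0.0 = 0.0, grad_y = 2*6*-0.1773 = -2.1276
  x_3 = 0.0 - 0.1*0.0 = 0.0
  y_3 = -0.1773 - 0.1*-2.1276 = 0.0355
f(0.0, 0.0355) = 5*0.0^2 + 6*0.0355^2 = 0.0075


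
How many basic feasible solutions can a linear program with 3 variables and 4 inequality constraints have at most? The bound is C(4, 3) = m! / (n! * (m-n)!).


Each vertex corresponds to some choice of n active constraints out of m, so the number of vertices is at most C(m, n) = m! / (n!(m-n)!).
m = 4, n = 3
Numerator: 4 * 3 * 2
Denominator: 3! = 6
C(4, 3) = 4


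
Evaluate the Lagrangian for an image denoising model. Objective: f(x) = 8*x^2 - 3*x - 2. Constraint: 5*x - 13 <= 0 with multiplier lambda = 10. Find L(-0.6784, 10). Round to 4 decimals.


Step 1: Evaluate f(x).
f(-0.6784) = 8*(-0.6784)^2 - 3*(-0.6784) - 2 = 3.717
Step 2: Evaluate g(x).
g(-0.6784) = 5*-0.6784 - 13 = -16.392
Step 3: Compute Lagrangian.
L = 3.717 + 10*-16.392 = -160.203
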